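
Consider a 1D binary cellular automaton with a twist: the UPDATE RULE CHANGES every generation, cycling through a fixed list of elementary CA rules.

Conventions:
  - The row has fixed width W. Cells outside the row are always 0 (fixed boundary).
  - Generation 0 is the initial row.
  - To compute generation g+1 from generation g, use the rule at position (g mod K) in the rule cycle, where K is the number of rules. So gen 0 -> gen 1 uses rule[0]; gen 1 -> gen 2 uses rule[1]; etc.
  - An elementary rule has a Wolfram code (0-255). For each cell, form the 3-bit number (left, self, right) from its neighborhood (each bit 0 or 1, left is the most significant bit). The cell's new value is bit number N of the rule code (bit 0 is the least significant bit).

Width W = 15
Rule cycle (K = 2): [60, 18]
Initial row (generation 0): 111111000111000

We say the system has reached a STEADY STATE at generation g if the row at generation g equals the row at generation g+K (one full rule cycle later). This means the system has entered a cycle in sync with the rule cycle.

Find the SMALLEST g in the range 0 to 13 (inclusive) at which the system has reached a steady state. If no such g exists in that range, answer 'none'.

Gen 0: 111111000111000
Gen 1 (rule 60): 100000100100100
Gen 2 (rule 18): 010001011011010
Gen 3 (rule 60): 011001110110111
Gen 4 (rule 18): 100110000000000
Gen 5 (rule 60): 110101000000000
Gen 6 (rule 18): 000000100000000
Gen 7 (rule 60): 000000110000000
Gen 8 (rule 18): 000001001000000
Gen 9 (rule 60): 000001101100000
Gen 10 (rule 18): 000010000010000
Gen 11 (rule 60): 000011000011000
Gen 12 (rule 18): 000100100100100
Gen 13 (rule 60): 000110110110110
Gen 14 (rule 18): 001000000000001
Gen 15 (rule 60): 001100000000001

Answer: none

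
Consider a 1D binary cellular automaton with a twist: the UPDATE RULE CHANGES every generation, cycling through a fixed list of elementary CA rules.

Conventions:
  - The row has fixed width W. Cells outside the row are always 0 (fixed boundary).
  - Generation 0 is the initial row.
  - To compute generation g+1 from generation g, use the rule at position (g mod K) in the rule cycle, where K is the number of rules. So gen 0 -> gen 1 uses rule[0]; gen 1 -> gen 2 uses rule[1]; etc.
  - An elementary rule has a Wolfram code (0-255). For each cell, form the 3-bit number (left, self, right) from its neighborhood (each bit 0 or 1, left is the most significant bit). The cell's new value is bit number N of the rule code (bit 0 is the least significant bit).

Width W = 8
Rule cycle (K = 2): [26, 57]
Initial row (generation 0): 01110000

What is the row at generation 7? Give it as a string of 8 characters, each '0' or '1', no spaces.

Gen 0: 01110000
Gen 1 (rule 26): 11001000
Gen 2 (rule 57): 10100111
Gen 3 (rule 26): 00011100
Gen 4 (rule 57): 11010011
Gen 5 (rule 26): 10001110
Gen 6 (rule 57): 01101001
Gen 7 (rule 26): 11000110

Answer: 11000110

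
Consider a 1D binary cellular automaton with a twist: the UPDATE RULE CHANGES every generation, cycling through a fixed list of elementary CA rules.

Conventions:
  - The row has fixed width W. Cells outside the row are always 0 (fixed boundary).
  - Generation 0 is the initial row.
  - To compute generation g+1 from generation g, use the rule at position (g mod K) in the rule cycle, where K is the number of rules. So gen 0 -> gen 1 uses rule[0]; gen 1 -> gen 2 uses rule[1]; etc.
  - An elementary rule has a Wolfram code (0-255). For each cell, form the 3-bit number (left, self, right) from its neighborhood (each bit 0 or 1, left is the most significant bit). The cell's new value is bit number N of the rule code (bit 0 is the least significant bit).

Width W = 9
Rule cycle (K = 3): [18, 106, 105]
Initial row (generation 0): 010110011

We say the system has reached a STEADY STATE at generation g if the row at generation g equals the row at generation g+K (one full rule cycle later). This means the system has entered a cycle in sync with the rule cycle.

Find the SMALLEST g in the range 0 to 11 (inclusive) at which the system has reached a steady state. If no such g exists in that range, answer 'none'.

Answer: 4

Derivation:
Gen 0: 010110011
Gen 1 (rule 18): 100001100
Gen 2 (rule 106): 000011100
Gen 3 (rule 105): 111010101
Gen 4 (rule 18): 000000000
Gen 5 (rule 106): 000000000
Gen 6 (rule 105): 111111111
Gen 7 (rule 18): 000000000
Gen 8 (rule 106): 000000000
Gen 9 (rule 105): 111111111
Gen 10 (rule 18): 000000000
Gen 11 (rule 106): 000000000
Gen 12 (rule 105): 111111111
Gen 13 (rule 18): 000000000
Gen 14 (rule 106): 000000000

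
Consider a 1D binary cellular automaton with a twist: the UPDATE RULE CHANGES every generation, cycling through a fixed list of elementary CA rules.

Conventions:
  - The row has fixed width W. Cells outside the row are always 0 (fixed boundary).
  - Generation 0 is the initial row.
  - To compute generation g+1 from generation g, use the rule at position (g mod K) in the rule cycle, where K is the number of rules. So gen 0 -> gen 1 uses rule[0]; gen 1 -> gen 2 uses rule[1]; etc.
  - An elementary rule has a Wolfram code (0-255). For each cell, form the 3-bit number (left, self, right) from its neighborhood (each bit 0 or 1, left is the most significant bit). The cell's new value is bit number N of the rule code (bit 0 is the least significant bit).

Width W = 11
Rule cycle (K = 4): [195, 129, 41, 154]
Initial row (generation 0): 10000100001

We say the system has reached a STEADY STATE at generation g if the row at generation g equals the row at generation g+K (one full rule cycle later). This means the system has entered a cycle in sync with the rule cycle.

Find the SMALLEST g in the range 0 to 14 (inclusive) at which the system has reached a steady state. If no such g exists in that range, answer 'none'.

Gen 0: 10000100001
Gen 1 (rule 195): 00111001110
Gen 2 (rule 129): 10010000100
Gen 3 (rule 41): 00000110001
Gen 4 (rule 154): 00001101010
Gen 5 (rule 195): 11110100000
Gen 6 (rule 129): 01100001111
Gen 7 (rule 41): 01001101000
Gen 8 (rule 154): 10111000100
Gen 9 (rule 195): 00011011001
Gen 10 (rule 129): 11000000000
Gen 11 (rule 41): 10011111111
Gen 12 (rule 154): 01111111110
Gen 13 (rule 195): 10111111110
Gen 14 (rule 129): 00011111100
Gen 15 (rule 41): 11010000001
Gen 16 (rule 154): 10001000010
Gen 17 (rule 195): 00110011100
Gen 18 (rule 129): 10000001001

Answer: none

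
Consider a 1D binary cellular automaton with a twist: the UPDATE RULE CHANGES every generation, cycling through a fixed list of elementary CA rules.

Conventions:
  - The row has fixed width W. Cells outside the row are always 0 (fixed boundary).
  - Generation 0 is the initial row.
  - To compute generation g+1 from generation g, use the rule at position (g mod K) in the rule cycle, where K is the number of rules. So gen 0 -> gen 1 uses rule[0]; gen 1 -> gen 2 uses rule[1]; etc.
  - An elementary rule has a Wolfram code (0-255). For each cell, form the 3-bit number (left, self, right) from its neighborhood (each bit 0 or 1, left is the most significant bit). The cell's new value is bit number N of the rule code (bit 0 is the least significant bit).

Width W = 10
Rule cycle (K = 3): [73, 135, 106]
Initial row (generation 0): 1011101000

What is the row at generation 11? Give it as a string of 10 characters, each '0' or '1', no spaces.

Gen 0: 1011101000
Gen 1 (rule 73): 0010100011
Gen 2 (rule 135): 1110101100
Gen 3 (rule 106): 1011011100
Gen 4 (rule 73): 0011010101
Gen 5 (rule 135): 1100010101
Gen 6 (rule 106): 1100101010
Gen 7 (rule 73): 1100000000
Gen 8 (rule 135): 0001111111
Gen 9 (rule 106): 0011000001
Gen 10 (rule 73): 1011011100
Gen 11 (rule 135): 1000001001

Answer: 1000001001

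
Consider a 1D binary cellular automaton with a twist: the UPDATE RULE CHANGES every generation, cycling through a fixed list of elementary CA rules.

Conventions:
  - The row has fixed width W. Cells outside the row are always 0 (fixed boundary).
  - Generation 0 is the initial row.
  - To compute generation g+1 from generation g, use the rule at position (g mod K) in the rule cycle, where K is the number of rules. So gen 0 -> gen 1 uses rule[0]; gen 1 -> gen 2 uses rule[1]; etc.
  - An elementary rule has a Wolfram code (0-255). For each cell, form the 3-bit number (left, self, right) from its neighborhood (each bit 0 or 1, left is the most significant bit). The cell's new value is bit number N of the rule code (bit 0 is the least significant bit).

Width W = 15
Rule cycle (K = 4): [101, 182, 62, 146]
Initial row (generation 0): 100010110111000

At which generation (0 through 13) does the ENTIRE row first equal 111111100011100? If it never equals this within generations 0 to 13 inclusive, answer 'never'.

Gen 0: 100010110111000
Gen 1 (rule 101): 101011011001011
Gen 2 (rule 182): 111100100111100
Gen 3 (rule 62): 100011111100010
Gen 4 (rule 146): 010101111010101
Gen 5 (rule 101): 011110001111111
Gen 6 (rule 182): 101101010111110
Gen 7 (rule 62): 111011111100001
Gen 8 (rule 146): 010001111010010
Gen 9 (rule 101): 010100001110010
Gen 10 (rule 182): 111110010101111
Gen 11 (rule 62): 100001111111000
Gen 12 (rule 146): 010010111110100
Gen 13 (rule 101): 010011000011101

Answer: never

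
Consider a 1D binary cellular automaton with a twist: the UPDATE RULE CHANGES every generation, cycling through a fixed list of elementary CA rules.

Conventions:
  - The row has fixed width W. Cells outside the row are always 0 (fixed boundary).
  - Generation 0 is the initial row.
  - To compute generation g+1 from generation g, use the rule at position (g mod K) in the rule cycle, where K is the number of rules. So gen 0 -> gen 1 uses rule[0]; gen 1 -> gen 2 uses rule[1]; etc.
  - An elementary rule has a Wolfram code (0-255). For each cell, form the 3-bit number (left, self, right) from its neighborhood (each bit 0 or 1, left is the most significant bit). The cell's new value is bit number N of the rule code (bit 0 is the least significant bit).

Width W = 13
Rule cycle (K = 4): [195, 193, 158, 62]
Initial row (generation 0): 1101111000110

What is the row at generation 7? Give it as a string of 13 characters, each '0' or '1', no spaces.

Gen 0: 1101111000110
Gen 1 (rule 195): 0100111011010
Gen 2 (rule 193): 0000011001000
Gen 3 (rule 158): 0000110111100
Gen 4 (rule 62): 0001101100010
Gen 5 (rule 195): 1110100101100
Gen 6 (rule 193): 0110000000101
Gen 7 (rule 158): 1101000001101

Answer: 1101000001101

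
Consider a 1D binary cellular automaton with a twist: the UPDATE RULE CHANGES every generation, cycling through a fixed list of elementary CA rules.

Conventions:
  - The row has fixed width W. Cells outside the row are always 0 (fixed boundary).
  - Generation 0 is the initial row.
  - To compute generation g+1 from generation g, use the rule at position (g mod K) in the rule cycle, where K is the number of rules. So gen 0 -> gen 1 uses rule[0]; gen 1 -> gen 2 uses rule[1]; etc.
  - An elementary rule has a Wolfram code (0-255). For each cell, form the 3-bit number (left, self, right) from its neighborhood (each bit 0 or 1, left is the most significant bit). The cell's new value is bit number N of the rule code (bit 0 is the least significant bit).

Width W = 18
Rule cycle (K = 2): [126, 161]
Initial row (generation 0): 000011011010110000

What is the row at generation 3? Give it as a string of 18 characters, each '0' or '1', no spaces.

Answer: 111110000000011111

Derivation:
Gen 0: 000011011010110000
Gen 1 (rule 126): 000111111111111000
Gen 2 (rule 161): 110011111111110011
Gen 3 (rule 126): 111110000000011111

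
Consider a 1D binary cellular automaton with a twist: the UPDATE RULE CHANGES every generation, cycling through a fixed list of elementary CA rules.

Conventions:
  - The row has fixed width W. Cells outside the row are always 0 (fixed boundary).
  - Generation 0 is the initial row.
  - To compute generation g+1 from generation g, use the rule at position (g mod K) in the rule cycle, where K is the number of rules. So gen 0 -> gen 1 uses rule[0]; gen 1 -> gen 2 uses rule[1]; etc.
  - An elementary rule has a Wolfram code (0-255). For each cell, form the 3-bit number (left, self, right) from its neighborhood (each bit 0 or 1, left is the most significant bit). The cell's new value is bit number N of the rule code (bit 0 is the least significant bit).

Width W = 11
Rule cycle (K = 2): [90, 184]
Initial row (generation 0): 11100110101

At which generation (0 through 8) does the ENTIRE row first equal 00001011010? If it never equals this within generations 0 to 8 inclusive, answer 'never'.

Answer: 6

Derivation:
Gen 0: 11100110101
Gen 1 (rule 90): 10111110000
Gen 2 (rule 184): 01111101000
Gen 3 (rule 90): 11000100100
Gen 4 (rule 184): 10100010010
Gen 5 (rule 90): 00010101101
Gen 6 (rule 184): 00001011010
Gen 7 (rule 90): 00010011001
Gen 8 (rule 184): 00001010100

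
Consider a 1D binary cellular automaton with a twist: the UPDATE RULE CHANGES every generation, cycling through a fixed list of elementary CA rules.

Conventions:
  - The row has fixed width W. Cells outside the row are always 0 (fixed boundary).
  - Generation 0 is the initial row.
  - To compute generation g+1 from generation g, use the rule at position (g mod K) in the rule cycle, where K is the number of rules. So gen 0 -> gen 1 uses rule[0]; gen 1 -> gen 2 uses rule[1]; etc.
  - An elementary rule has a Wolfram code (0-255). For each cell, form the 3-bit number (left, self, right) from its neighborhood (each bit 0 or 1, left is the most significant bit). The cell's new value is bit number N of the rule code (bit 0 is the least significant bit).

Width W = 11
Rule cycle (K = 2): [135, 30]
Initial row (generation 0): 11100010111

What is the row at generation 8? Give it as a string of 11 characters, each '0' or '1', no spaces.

Answer: 10100110111

Derivation:
Gen 0: 11100010111
Gen 1 (rule 135): 01001110010
Gen 2 (rule 30): 11111001111
Gen 3 (rule 135): 01110010110
Gen 4 (rule 30): 11001110101
Gen 5 (rule 135): 00010100101
Gen 6 (rule 30): 00110111101
Gen 7 (rule 135): 11000011001
Gen 8 (rule 30): 10100110111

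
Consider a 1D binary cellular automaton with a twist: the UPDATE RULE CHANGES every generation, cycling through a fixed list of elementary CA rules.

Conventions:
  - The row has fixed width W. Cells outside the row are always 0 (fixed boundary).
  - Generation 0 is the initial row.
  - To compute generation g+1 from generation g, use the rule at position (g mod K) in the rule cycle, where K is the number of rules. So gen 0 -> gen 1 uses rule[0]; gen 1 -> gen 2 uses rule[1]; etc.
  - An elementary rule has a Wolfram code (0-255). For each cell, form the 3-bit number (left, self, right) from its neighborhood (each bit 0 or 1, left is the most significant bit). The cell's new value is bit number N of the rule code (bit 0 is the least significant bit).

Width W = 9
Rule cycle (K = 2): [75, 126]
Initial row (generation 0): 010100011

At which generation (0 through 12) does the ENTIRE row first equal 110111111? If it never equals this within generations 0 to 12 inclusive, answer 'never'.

Gen 0: 010100011
Gen 1 (rule 75): 100001111
Gen 2 (rule 126): 110011001
Gen 3 (rule 75): 110111010
Gen 4 (rule 126): 111101111
Gen 5 (rule 75): 100101001
Gen 6 (rule 126): 111111111
Gen 7 (rule 75): 100000001
Gen 8 (rule 126): 110000011
Gen 9 (rule 75): 110111111
Gen 10 (rule 126): 111100001
Gen 11 (rule 75): 100101110
Gen 12 (rule 126): 111111011

Answer: 9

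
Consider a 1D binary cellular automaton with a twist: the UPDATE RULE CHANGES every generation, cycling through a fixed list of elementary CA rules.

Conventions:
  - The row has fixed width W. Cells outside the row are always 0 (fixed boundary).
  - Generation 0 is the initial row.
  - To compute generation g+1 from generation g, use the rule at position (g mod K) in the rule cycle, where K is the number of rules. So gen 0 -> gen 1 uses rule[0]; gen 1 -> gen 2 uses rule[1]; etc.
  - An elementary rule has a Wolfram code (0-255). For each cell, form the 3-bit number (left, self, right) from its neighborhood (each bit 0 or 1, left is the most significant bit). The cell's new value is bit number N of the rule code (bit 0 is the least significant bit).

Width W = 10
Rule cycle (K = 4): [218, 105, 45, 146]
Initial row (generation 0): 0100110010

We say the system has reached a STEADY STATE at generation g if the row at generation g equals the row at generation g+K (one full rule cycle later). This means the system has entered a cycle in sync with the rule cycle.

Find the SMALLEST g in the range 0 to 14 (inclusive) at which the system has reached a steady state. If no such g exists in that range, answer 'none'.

Gen 0: 0100110010
Gen 1 (rule 218): 1011111101
Gen 2 (rule 105): 0110000110
Gen 3 (rule 45): 0100110100
Gen 4 (rule 146): 1011000010
Gen 5 (rule 218): 0011100101
Gen 6 (rule 105): 1010100010
Gen 7 (rule 45): 1111101010
Gen 8 (rule 146): 0111000001
Gen 9 (rule 218): 1111100010
Gen 10 (rule 105): 1000101000
Gen 11 (rule 45): 1010111011
Gen 12 (rule 146): 0000010000
Gen 13 (rule 218): 0000101000
Gen 14 (rule 105): 1110010011
Gen 15 (rule 45): 1000010010
Gen 16 (rule 146): 0100101101
Gen 17 (rule 218): 1011001100
Gen 18 (rule 105): 0111001101

Answer: none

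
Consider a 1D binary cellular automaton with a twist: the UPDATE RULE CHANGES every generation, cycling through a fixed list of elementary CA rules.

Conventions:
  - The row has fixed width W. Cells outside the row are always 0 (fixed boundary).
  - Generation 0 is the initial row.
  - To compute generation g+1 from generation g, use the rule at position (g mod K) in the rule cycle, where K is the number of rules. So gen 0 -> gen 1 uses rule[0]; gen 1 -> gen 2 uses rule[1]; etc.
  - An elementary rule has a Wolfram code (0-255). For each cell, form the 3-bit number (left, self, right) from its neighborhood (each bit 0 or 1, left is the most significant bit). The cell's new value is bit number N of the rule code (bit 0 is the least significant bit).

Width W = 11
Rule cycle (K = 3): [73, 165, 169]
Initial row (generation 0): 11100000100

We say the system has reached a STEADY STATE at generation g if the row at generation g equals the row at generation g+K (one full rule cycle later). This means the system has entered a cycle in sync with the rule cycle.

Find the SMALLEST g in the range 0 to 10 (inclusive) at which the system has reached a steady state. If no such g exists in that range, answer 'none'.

Gen 0: 11100000100
Gen 1 (rule 73): 10101110001
Gen 2 (rule 165): 11110100101
Gen 3 (rule 169): 11101000010
Gen 4 (rule 73): 10100011000
Gen 5 (rule 165): 11101000011
Gen 6 (rule 169): 11010011010
Gen 7 (rule 73): 11000011000
Gen 8 (rule 165): 00011000011
Gen 9 (rule 169): 11010011010
Gen 10 (rule 73): 11000011000
Gen 11 (rule 165): 00011000011
Gen 12 (rule 169): 11010011010
Gen 13 (rule 73): 11000011000

Answer: 6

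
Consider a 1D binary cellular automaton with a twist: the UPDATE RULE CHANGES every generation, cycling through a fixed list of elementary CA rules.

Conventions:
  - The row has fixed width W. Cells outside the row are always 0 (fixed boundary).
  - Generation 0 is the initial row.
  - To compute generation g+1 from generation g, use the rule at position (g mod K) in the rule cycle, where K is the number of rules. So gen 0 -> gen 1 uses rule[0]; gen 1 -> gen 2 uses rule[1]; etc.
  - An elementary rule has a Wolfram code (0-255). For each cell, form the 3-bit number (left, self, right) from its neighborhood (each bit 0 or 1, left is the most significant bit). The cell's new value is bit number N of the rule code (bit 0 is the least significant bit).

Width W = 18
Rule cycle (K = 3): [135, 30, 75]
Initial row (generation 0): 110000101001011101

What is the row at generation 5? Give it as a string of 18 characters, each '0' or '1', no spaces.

Gen 0: 110000101001011101
Gen 1 (rule 135): 000111101011001001
Gen 2 (rule 30): 001100001010111111
Gen 3 (rule 75): 111101110000100001
Gen 4 (rule 135): 011000100111101111
Gen 5 (rule 30): 110101111100001000

Answer: 110101111100001000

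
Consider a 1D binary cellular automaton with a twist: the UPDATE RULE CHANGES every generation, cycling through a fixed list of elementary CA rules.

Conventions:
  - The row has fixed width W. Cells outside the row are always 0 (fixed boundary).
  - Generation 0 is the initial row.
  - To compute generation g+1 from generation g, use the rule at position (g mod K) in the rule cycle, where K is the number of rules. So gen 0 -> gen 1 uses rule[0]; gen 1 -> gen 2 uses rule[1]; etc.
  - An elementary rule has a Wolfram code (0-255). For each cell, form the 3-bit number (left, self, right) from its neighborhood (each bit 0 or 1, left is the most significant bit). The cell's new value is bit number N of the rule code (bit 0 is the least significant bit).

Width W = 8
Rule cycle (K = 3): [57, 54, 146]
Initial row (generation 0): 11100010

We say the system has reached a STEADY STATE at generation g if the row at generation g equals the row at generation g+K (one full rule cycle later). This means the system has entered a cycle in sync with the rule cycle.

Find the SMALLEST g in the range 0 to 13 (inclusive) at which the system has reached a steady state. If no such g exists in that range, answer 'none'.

Gen 0: 11100010
Gen 1 (rule 57): 10011001
Gen 2 (rule 54): 11100111
Gen 3 (rule 146): 01011010
Gen 4 (rule 57): 00110101
Gen 5 (rule 54): 01001111
Gen 6 (rule 146): 10110110
Gen 7 (rule 57): 01101101
Gen 8 (rule 54): 10010011
Gen 9 (rule 146): 01101100
Gen 10 (rule 57): 01011011
Gen 11 (rule 54): 11100100
Gen 12 (rule 146): 01011010
Gen 13 (rule 57): 00110101
Gen 14 (rule 54): 01001111
Gen 15 (rule 146): 10110110
Gen 16 (rule 57): 01101101

Answer: none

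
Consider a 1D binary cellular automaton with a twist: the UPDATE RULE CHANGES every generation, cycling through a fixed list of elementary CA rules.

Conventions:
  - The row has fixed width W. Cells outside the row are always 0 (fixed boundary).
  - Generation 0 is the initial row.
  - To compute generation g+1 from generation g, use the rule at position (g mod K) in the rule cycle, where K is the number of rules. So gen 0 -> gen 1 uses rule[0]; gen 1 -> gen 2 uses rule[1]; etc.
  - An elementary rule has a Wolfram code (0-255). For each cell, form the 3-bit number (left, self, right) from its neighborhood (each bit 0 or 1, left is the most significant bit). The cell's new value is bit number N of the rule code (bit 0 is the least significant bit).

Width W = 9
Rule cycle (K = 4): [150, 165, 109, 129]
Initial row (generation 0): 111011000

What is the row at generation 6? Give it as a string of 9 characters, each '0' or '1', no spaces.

Gen 0: 111011000
Gen 1 (rule 150): 010000100
Gen 2 (rule 165): 010110101
Gen 3 (rule 109): 011111111
Gen 4 (rule 129): 001111110
Gen 5 (rule 150): 010111101
Gen 6 (rule 165): 011011011

Answer: 011011011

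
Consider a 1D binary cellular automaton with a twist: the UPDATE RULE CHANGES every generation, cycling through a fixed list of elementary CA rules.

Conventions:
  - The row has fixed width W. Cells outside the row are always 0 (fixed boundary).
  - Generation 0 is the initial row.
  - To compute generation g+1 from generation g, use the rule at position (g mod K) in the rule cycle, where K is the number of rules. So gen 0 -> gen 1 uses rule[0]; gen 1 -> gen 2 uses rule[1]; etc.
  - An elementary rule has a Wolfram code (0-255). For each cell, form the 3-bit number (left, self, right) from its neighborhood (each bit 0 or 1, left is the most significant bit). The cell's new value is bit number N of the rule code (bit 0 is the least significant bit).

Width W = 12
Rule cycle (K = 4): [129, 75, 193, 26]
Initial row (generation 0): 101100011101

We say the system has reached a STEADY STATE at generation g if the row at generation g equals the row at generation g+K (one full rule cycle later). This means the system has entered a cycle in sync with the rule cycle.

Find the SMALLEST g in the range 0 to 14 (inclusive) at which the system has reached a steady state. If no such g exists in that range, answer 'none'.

Answer: none

Derivation:
Gen 0: 101100011101
Gen 1 (rule 129): 000001001000
Gen 2 (rule 75): 111110010011
Gen 3 (rule 193): 011110000001
Gen 4 (rule 26): 110001000010
Gen 5 (rule 129): 000100011000
Gen 6 (rule 75): 111001111011
Gen 7 (rule 193): 011000111001
Gen 8 (rule 26): 110101100110
Gen 9 (rule 129): 000000000000
Gen 10 (rule 75): 111111111111
Gen 11 (rule 193): 011111111111
Gen 12 (rule 26): 110000000000
Gen 13 (rule 129): 000111111111
Gen 14 (rule 75): 111100000001
Gen 15 (rule 193): 011101111100
Gen 16 (rule 26): 110001000010
Gen 17 (rule 129): 000100011000
Gen 18 (rule 75): 111001111011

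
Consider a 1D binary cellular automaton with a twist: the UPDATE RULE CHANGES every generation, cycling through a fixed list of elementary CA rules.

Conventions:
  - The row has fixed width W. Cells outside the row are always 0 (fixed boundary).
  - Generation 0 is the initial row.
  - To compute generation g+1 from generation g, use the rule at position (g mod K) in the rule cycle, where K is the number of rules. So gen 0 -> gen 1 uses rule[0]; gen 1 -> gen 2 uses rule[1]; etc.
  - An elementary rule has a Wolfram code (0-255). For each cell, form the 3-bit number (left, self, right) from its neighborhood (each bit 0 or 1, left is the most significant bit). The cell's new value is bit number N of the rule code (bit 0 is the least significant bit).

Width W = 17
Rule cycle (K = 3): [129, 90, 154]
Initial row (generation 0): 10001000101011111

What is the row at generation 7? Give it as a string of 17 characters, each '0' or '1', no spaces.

Answer: 00000000001111111

Derivation:
Gen 0: 10001000101011111
Gen 1 (rule 129): 00100010000001110
Gen 2 (rule 90): 01010101000011011
Gen 3 (rule 154): 10000000100110010
Gen 4 (rule 129): 00111110000000000
Gen 5 (rule 90): 01100011000000000
Gen 6 (rule 154): 11010110100000000
Gen 7 (rule 129): 00000000001111111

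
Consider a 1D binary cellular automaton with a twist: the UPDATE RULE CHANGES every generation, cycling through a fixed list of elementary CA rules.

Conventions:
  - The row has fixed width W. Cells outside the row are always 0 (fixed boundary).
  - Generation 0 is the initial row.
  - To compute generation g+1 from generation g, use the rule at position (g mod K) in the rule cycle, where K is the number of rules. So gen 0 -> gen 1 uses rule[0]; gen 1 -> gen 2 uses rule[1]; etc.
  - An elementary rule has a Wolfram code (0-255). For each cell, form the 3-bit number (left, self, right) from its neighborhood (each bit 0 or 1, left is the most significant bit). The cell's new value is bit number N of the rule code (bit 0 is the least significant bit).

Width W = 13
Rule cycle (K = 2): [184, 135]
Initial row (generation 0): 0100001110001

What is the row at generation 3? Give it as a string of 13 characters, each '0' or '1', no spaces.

Answer: 1101101000110

Derivation:
Gen 0: 0100001110001
Gen 1 (rule 184): 0010001101000
Gen 2 (rule 135): 1110110001011
Gen 3 (rule 184): 1101101000110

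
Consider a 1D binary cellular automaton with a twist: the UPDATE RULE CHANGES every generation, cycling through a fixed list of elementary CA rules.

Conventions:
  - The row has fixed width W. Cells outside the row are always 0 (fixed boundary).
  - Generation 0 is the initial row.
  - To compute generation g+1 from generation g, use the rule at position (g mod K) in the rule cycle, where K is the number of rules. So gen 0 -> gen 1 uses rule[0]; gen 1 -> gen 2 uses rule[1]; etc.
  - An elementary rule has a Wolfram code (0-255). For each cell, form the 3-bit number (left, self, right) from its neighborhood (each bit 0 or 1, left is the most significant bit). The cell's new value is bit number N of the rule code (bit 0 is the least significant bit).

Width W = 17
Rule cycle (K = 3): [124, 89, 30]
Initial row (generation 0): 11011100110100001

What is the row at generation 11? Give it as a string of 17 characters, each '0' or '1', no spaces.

Answer: 01011010000000001

Derivation:
Gen 0: 11011100110100001
Gen 1 (rule 124): 11110110111110001
Gen 2 (rule 89): 10010110100011100
Gen 3 (rule 30): 11110100110110010
Gen 4 (rule 124): 10011110111111011
Gen 5 (rule 89): 01010010100001011
Gen 6 (rule 30): 11011110110011010
Gen 7 (rule 124): 11110011111011111
Gen 8 (rule 89): 10011010001010001
Gen 9 (rule 30): 11110011011011011
Gen 10 (rule 124): 10011011111111111
Gen 11 (rule 89): 01011010000000001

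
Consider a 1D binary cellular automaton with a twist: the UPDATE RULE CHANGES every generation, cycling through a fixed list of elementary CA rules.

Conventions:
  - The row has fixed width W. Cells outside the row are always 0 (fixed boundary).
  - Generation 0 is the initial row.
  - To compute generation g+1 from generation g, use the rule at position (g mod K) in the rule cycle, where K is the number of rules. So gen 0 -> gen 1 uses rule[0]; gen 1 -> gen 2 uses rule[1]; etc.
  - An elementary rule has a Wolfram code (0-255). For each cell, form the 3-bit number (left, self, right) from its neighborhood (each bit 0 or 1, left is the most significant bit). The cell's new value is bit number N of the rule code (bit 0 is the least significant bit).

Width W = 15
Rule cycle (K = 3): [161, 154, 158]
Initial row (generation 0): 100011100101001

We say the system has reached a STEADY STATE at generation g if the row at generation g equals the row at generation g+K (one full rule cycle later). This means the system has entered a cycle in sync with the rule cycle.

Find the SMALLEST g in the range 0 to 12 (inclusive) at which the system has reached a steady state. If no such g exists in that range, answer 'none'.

Answer: none

Derivation:
Gen 0: 100011100101001
Gen 1 (rule 161): 001001000010000
Gen 2 (rule 154): 010110100101000
Gen 3 (rule 158): 110100111101100
Gen 4 (rule 161): 001000011010001
Gen 5 (rule 154): 010100110001010
Gen 6 (rule 158): 110111101011011
Gen 7 (rule 161): 001011010100100
Gen 8 (rule 154): 010010000011010
Gen 9 (rule 158): 111111000110011
Gen 10 (rule 161): 011110010000000
Gen 11 (rule 154): 111101101000000
Gen 12 (rule 158): 111001001100000
Gen 13 (rule 161): 010000000001111
Gen 14 (rule 154): 101000000011110
Gen 15 (rule 158): 101100000111101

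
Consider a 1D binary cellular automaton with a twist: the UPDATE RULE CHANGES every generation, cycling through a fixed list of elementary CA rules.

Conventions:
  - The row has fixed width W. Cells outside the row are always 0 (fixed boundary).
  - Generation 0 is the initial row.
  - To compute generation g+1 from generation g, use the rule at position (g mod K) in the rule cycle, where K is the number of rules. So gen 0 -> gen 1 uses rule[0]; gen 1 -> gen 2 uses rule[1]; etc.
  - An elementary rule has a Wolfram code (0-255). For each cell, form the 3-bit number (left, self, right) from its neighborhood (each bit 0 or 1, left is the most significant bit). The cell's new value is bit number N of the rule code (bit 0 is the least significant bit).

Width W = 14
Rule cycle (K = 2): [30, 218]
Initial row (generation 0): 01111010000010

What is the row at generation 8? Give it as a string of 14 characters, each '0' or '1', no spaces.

Answer: 01100111001010

Derivation:
Gen 0: 01111010000010
Gen 1 (rule 30): 11000011000111
Gen 2 (rule 218): 11100111101111
Gen 3 (rule 30): 10011100001000
Gen 4 (rule 218): 01111110010100
Gen 5 (rule 30): 11000001110110
Gen 6 (rule 218): 11100011110111
Gen 7 (rule 30): 10010110000100
Gen 8 (rule 218): 01100111001010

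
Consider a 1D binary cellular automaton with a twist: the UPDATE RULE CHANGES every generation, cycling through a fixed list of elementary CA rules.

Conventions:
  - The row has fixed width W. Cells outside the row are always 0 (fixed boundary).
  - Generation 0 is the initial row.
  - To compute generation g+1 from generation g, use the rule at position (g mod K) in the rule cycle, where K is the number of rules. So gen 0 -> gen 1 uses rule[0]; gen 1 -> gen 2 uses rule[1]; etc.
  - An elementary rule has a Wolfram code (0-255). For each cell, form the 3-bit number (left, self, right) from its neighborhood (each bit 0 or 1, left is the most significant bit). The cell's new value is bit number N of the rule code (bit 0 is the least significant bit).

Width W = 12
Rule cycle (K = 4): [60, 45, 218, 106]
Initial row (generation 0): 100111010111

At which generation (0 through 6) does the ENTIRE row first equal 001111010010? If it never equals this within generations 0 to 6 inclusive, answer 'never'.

Gen 0: 100111010111
Gen 1 (rule 60): 110100111100
Gen 2 (rule 45): 101100100001
Gen 3 (rule 218): 001111010010
Gen 4 (rule 106): 011001100100
Gen 5 (rule 60): 010101010110
Gen 6 (rule 45): 011111111100

Answer: 3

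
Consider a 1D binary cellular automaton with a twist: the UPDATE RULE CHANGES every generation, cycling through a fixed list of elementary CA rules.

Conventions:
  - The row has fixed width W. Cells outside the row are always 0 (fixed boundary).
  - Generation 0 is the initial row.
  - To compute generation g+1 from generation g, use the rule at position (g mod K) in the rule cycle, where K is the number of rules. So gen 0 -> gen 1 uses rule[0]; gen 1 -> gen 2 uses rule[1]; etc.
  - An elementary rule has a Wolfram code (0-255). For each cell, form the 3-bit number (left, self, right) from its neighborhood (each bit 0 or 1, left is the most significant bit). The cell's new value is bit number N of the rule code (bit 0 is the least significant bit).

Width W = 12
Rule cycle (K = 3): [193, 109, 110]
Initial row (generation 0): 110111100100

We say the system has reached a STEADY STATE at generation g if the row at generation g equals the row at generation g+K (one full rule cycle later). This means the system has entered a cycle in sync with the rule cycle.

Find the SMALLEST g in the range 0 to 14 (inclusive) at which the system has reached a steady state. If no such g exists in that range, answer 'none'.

Gen 0: 110111100100
Gen 1 (rule 193): 010011100001
Gen 2 (rule 109): 010010101101
Gen 3 (rule 110): 110111111111
Gen 4 (rule 193): 010011111111
Gen 5 (rule 109): 010010000001
Gen 6 (rule 110): 110110000011
Gen 7 (rule 193): 010010111001
Gen 8 (rule 109): 010011101001
Gen 9 (rule 110): 110110111011
Gen 10 (rule 193): 010010011001
Gen 11 (rule 109): 010010011001
Gen 12 (rule 110): 110110111011
Gen 13 (rule 193): 010010011001
Gen 14 (rule 109): 010010011001
Gen 15 (rule 110): 110110111011
Gen 16 (rule 193): 010010011001
Gen 17 (rule 109): 010010011001

Answer: 9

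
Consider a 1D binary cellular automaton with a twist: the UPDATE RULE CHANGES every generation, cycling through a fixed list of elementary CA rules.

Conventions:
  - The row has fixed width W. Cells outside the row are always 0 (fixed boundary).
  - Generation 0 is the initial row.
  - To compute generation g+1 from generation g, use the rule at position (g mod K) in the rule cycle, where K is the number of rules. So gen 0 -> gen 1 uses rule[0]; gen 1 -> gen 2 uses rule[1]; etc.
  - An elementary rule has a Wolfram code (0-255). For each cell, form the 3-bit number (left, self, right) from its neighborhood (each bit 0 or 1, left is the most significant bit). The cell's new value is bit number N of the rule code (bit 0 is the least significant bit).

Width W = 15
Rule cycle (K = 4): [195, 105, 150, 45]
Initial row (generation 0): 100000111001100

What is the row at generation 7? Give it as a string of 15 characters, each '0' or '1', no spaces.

Gen 0: 100000111001100
Gen 1 (rule 195): 001111011010101
Gen 2 (rule 105): 101001111101010
Gen 3 (rule 150): 101110111001011
Gen 4 (rule 45): 111001100001110
Gen 5 (rule 195): 011010101110110
Gen 6 (rule 105): 011101011011110
Gen 7 (rule 150): 101001000001101

Answer: 101001000001101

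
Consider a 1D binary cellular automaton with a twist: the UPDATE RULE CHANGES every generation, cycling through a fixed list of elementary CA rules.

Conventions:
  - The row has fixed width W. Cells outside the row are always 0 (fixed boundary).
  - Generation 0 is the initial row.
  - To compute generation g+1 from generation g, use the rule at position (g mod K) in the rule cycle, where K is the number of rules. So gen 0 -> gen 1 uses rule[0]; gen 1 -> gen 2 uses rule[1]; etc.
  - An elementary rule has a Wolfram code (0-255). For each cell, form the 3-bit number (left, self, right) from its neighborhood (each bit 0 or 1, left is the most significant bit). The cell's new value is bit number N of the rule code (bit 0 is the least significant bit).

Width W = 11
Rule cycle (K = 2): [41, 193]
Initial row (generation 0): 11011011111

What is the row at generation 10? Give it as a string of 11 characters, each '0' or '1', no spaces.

Answer: 00111000111

Derivation:
Gen 0: 11011011111
Gen 1 (rule 41): 10110110000
Gen 2 (rule 193): 00010010111
Gen 3 (rule 41): 11000001100
Gen 4 (rule 193): 01011100101
Gen 5 (rule 41): 00110000010
Gen 6 (rule 193): 10010111000
Gen 7 (rule 41): 00001100011
Gen 8 (rule 193): 11100101001
Gen 9 (rule 41): 10000010000
Gen 10 (rule 193): 00111000111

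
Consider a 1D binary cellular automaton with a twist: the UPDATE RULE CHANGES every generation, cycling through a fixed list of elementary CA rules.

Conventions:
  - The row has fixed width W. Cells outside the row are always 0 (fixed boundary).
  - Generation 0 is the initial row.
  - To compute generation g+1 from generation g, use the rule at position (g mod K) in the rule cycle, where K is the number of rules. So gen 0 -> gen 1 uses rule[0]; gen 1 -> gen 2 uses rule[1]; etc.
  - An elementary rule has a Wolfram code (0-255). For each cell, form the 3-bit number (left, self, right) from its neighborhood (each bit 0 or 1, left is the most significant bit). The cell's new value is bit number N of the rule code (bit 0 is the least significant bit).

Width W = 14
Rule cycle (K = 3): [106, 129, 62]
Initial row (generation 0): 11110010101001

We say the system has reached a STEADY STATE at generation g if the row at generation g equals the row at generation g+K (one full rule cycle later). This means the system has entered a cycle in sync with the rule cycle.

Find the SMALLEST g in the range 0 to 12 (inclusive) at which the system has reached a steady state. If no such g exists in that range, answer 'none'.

Answer: 4

Derivation:
Gen 0: 11110010101001
Gen 1 (rule 106): 10010101010010
Gen 2 (rule 129): 00000000000000
Gen 3 (rule 62): 00000000000000
Gen 4 (rule 106): 00000000000000
Gen 5 (rule 129): 11111111111111
Gen 6 (rule 62): 10000000000000
Gen 7 (rule 106): 00000000000000
Gen 8 (rule 129): 11111111111111
Gen 9 (rule 62): 10000000000000
Gen 10 (rule 106): 00000000000000
Gen 11 (rule 129): 11111111111111
Gen 12 (rule 62): 10000000000000
Gen 13 (rule 106): 00000000000000
Gen 14 (rule 129): 11111111111111
Gen 15 (rule 62): 10000000000000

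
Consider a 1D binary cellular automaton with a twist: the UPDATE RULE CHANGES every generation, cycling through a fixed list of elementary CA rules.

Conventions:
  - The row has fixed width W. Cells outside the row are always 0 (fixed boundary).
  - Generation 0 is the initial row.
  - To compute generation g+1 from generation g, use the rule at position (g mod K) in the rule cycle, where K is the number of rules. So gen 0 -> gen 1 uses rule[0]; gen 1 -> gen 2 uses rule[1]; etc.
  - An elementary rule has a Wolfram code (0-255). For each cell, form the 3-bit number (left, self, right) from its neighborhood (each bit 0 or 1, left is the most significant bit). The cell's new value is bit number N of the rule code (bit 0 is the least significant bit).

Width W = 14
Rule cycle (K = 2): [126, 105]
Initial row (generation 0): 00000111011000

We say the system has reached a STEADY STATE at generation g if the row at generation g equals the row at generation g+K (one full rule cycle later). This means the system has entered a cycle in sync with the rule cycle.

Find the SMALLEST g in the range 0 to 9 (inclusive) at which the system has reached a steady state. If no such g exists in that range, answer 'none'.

Answer: none

Derivation:
Gen 0: 00000111011000
Gen 1 (rule 126): 00001101111100
Gen 2 (rule 105): 11101111000101
Gen 3 (rule 126): 10111001101111
Gen 4 (rule 105): 01101001111001
Gen 5 (rule 126): 11111111001111
Gen 6 (rule 105): 10000001001001
Gen 7 (rule 126): 11000011111111
Gen 8 (rule 105): 11011010000001
Gen 9 (rule 126): 11111111000011
Gen 10 (rule 105): 10000001011011
Gen 11 (rule 126): 11000011111111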